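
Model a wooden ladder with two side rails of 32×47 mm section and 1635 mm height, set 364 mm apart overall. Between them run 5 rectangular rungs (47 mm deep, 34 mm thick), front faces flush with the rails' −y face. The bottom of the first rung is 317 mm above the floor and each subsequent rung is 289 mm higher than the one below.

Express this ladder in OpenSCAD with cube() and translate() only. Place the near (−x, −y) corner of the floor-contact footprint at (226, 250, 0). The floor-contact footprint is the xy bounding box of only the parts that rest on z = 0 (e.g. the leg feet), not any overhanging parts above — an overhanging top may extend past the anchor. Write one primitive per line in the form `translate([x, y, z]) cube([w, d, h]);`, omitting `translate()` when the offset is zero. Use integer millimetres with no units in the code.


translate([226, 250, 0]) cube([32, 47, 1635]);
translate([558, 250, 0]) cube([32, 47, 1635]);
translate([258, 250, 317]) cube([300, 47, 34]);
translate([258, 250, 606]) cube([300, 47, 34]);
translate([258, 250, 895]) cube([300, 47, 34]);
translate([258, 250, 1184]) cube([300, 47, 34]);
translate([258, 250, 1473]) cube([300, 47, 34]);


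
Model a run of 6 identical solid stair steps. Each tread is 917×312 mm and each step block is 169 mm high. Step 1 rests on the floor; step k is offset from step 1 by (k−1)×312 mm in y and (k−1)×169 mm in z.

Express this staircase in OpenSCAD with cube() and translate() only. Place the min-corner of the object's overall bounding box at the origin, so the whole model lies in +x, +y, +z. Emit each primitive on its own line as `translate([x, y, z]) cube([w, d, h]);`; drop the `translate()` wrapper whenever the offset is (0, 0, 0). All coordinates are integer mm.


cube([917, 312, 169]);
translate([0, 312, 169]) cube([917, 312, 169]);
translate([0, 624, 338]) cube([917, 312, 169]);
translate([0, 936, 507]) cube([917, 312, 169]);
translate([0, 1248, 676]) cube([917, 312, 169]);
translate([0, 1560, 845]) cube([917, 312, 169]);


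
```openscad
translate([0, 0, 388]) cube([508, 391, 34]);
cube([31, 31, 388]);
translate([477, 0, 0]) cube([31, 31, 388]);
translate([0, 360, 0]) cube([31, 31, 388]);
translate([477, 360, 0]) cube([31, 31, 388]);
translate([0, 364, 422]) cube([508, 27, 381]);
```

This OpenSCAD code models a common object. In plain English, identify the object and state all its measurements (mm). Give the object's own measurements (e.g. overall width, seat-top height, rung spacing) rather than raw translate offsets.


A chair. The seat is a 508×391×34 mm slab with its top at z = 422 mm, on four 31×31 mm corner legs (flush with the seat edges, standing on z = 0). A flat backrest 27 mm thick, 381 mm tall, spans the full seat width and rises from the seat top along its +y edge, rear face flush with the rear of the seat.


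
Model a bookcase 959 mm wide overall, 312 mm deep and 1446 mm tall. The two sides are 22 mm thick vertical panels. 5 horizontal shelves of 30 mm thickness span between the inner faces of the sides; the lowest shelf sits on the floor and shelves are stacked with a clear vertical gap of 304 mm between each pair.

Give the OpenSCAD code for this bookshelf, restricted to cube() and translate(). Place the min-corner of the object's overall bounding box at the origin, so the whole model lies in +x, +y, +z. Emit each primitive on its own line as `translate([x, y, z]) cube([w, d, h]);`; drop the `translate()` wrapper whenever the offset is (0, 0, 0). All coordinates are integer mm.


cube([22, 312, 1446]);
translate([937, 0, 0]) cube([22, 312, 1446]);
translate([22, 0, 0]) cube([915, 312, 30]);
translate([22, 0, 334]) cube([915, 312, 30]);
translate([22, 0, 668]) cube([915, 312, 30]);
translate([22, 0, 1002]) cube([915, 312, 30]);
translate([22, 0, 1336]) cube([915, 312, 30]);


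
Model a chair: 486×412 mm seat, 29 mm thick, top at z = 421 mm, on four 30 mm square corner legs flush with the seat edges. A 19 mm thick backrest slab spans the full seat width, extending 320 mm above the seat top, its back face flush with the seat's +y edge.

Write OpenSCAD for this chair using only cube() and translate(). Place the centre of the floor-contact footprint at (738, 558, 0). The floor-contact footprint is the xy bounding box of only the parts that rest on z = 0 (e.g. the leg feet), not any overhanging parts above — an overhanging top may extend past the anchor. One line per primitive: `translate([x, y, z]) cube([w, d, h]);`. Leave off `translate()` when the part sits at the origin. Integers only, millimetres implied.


// leg_h = 421 - 29 = 392
translate([495, 352, 392]) cube([486, 412, 29]);
translate([495, 352, 0]) cube([30, 30, 392]);
translate([951, 352, 0]) cube([30, 30, 392]);
translate([495, 734, 0]) cube([30, 30, 392]);
translate([951, 734, 0]) cube([30, 30, 392]);
translate([495, 745, 421]) cube([486, 19, 320]);


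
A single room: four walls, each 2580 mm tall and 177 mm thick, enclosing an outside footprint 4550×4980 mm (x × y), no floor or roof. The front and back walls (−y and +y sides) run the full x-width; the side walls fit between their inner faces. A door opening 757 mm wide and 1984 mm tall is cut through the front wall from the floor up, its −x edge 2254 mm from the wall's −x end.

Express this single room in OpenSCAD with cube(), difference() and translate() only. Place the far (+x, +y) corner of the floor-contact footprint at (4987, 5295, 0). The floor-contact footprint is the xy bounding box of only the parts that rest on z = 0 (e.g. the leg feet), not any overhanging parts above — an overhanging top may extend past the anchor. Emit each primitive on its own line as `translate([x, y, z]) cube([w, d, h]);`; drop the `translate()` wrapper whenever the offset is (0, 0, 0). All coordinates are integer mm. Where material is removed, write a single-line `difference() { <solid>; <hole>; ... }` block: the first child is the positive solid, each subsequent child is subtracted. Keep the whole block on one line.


difference() { translate([437, 315, 0]) cube([4550, 177, 2580]); translate([2691, 315, 0]) cube([757, 177, 1984]); }
translate([437, 5118, 0]) cube([4550, 177, 2580]);
translate([437, 492, 0]) cube([177, 4626, 2580]);
translate([4810, 492, 0]) cube([177, 4626, 2580]);


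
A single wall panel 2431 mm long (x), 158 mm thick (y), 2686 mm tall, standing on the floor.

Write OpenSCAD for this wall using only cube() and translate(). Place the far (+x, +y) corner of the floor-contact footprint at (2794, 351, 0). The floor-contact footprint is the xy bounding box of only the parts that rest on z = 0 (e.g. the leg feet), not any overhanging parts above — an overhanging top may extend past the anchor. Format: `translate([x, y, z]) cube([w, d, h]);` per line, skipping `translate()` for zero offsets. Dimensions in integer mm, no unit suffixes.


translate([363, 193, 0]) cube([2431, 158, 2686]);


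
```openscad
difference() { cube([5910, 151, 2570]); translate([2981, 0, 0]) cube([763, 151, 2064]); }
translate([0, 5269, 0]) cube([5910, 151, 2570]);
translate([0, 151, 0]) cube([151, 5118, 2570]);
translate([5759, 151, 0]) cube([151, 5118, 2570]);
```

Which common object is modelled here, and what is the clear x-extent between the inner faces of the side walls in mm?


A single room. The interior width is 5608 mm.

Four walls enclosing a rectangle with a door in the front wall — a room. Outside width 5910 minus two 151 mm walls gives 5608 mm.


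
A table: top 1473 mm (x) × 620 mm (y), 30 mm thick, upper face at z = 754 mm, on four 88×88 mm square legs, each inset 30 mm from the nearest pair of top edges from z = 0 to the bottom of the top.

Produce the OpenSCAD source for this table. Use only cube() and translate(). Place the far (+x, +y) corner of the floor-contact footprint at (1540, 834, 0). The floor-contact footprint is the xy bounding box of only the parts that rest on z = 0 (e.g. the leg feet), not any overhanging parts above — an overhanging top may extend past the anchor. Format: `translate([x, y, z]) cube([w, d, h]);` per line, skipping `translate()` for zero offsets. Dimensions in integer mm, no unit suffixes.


// leg_h = 754 - 30 = 724
translate([97, 244, 724]) cube([1473, 620, 30]);
translate([127, 274, 0]) cube([88, 88, 724]);
translate([1452, 274, 0]) cube([88, 88, 724]);
translate([127, 746, 0]) cube([88, 88, 724]);
translate([1452, 746, 0]) cube([88, 88, 724]);


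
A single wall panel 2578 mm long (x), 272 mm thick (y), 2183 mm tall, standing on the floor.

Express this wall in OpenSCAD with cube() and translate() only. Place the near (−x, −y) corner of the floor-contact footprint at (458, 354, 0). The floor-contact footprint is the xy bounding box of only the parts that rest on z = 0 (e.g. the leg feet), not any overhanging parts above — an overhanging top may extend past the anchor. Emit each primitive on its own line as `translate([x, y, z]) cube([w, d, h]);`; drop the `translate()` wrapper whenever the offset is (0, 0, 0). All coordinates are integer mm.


translate([458, 354, 0]) cube([2578, 272, 2183]);


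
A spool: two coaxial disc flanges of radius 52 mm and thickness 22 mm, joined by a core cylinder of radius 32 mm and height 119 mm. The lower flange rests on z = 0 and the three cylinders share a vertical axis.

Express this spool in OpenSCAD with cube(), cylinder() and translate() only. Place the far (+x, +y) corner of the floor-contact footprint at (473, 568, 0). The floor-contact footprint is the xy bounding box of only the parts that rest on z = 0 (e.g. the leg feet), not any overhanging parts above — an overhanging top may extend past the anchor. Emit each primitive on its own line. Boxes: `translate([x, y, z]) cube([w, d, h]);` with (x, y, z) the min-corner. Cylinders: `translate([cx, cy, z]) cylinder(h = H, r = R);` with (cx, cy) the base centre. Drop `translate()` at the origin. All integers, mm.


translate([421, 516, 0]) cylinder(h = 22, r = 52);
translate([421, 516, 22]) cylinder(h = 119, r = 32);
translate([421, 516, 141]) cylinder(h = 22, r = 52);


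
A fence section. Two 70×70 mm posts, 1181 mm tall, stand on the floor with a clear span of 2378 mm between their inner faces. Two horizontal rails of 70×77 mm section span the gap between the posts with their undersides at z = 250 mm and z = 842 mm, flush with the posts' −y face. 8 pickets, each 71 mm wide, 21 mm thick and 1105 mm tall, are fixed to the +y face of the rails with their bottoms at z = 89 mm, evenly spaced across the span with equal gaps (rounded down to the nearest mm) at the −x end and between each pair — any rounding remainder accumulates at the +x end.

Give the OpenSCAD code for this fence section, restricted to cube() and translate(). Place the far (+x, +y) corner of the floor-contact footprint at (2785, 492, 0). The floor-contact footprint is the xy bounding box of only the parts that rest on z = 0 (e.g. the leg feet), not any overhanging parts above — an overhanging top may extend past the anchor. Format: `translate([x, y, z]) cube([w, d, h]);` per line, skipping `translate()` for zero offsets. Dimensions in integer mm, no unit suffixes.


translate([267, 422, 0]) cube([70, 70, 1181]);
translate([2715, 422, 0]) cube([70, 70, 1181]);
translate([337, 422, 250]) cube([2378, 70, 77]);
translate([337, 422, 842]) cube([2378, 70, 77]);
translate([538, 492, 89]) cube([71, 21, 1105]);
translate([810, 492, 89]) cube([71, 21, 1105]);
translate([1082, 492, 89]) cube([71, 21, 1105]);
translate([1354, 492, 89]) cube([71, 21, 1105]);
translate([1626, 492, 89]) cube([71, 21, 1105]);
translate([1898, 492, 89]) cube([71, 21, 1105]);
translate([2170, 492, 89]) cube([71, 21, 1105]);
translate([2442, 492, 89]) cube([71, 21, 1105]);


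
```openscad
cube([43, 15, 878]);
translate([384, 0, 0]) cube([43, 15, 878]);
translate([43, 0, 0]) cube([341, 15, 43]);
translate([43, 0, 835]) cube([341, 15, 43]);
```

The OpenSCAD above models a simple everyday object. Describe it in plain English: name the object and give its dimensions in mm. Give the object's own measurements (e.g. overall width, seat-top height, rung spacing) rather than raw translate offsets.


A rectangular picture frame lying in the x–z plane (depth along y). The opening is 341 mm wide (x) by 792 mm tall (z), surrounded by a border 43 mm wide on all four sides. The frame is 15 mm deep and is made of two full-height vertical stiles with two horizontal rails fitted between them.


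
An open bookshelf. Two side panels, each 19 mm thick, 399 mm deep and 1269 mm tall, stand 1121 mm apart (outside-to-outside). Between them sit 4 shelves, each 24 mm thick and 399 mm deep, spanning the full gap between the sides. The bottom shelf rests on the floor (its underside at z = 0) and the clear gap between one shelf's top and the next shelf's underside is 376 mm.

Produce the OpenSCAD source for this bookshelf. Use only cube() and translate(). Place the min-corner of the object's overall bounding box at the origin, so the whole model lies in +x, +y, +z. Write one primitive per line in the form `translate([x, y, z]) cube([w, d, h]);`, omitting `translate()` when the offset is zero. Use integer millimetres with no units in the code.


cube([19, 399, 1269]);
translate([1102, 0, 0]) cube([19, 399, 1269]);
translate([19, 0, 0]) cube([1083, 399, 24]);
translate([19, 0, 400]) cube([1083, 399, 24]);
translate([19, 0, 800]) cube([1083, 399, 24]);
translate([19, 0, 1200]) cube([1083, 399, 24]);


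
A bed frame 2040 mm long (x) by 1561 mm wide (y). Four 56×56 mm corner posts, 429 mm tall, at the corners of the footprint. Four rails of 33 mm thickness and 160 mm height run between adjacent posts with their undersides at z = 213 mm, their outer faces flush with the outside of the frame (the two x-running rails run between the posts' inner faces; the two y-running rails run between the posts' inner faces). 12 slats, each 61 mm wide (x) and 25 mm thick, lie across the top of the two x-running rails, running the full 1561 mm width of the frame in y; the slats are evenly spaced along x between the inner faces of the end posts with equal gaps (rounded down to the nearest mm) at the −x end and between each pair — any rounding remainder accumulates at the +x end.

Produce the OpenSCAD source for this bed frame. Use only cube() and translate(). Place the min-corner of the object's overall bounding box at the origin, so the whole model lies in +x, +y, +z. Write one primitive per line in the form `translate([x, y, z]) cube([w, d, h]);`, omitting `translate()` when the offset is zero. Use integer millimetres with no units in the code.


cube([56, 56, 429]);
translate([0, 1505, 0]) cube([56, 56, 429]);
translate([1984, 0, 0]) cube([56, 56, 429]);
translate([1984, 1505, 0]) cube([56, 56, 429]);
translate([56, 0, 213]) cube([1928, 33, 160]);
translate([56, 1528, 213]) cube([1928, 33, 160]);
translate([0, 56, 213]) cube([33, 1449, 160]);
translate([2007, 56, 213]) cube([33, 1449, 160]);
translate([148, 0, 373]) cube([61, 1561, 25]);
translate([301, 0, 373]) cube([61, 1561, 25]);
translate([454, 0, 373]) cube([61, 1561, 25]);
translate([607, 0, 373]) cube([61, 1561, 25]);
translate([760, 0, 373]) cube([61, 1561, 25]);
translate([913, 0, 373]) cube([61, 1561, 25]);
translate([1066, 0, 373]) cube([61, 1561, 25]);
translate([1219, 0, 373]) cube([61, 1561, 25]);
translate([1372, 0, 373]) cube([61, 1561, 25]);
translate([1525, 0, 373]) cube([61, 1561, 25]);
translate([1678, 0, 373]) cube([61, 1561, 25]);
translate([1831, 0, 373]) cube([61, 1561, 25]);


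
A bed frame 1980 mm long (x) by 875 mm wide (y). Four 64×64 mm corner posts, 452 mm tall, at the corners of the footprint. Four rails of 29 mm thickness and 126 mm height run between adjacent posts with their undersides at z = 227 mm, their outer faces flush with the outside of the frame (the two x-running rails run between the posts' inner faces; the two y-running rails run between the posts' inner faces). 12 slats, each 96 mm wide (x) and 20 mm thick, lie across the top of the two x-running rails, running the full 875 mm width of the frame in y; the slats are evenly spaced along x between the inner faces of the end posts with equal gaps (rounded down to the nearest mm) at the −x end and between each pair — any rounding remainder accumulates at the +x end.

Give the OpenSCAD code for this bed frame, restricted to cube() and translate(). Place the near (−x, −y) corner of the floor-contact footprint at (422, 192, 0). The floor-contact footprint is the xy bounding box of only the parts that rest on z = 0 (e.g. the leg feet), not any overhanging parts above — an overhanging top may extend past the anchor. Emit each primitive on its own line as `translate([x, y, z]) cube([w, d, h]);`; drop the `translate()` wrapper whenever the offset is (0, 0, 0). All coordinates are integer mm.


// slat z = rail_z + rail_h = 227 + 126 = 353
// slat gap = ⌊(1852 − 12·96) / 13⌋ = 53
translate([422, 192, 0]) cube([64, 64, 452]);
translate([422, 1003, 0]) cube([64, 64, 452]);
translate([2338, 192, 0]) cube([64, 64, 452]);
translate([2338, 1003, 0]) cube([64, 64, 452]);
translate([486, 192, 227]) cube([1852, 29, 126]);
translate([486, 1038, 227]) cube([1852, 29, 126]);
translate([422, 256, 227]) cube([29, 747, 126]);
translate([2373, 256, 227]) cube([29, 747, 126]);
translate([539, 192, 353]) cube([96, 875, 20]);
translate([688, 192, 353]) cube([96, 875, 20]);
translate([837, 192, 353]) cube([96, 875, 20]);
translate([986, 192, 353]) cube([96, 875, 20]);
translate([1135, 192, 353]) cube([96, 875, 20]);
translate([1284, 192, 353]) cube([96, 875, 20]);
translate([1433, 192, 353]) cube([96, 875, 20]);
translate([1582, 192, 353]) cube([96, 875, 20]);
translate([1731, 192, 353]) cube([96, 875, 20]);
translate([1880, 192, 353]) cube([96, 875, 20]);
translate([2029, 192, 353]) cube([96, 875, 20]);
translate([2178, 192, 353]) cube([96, 875, 20]);


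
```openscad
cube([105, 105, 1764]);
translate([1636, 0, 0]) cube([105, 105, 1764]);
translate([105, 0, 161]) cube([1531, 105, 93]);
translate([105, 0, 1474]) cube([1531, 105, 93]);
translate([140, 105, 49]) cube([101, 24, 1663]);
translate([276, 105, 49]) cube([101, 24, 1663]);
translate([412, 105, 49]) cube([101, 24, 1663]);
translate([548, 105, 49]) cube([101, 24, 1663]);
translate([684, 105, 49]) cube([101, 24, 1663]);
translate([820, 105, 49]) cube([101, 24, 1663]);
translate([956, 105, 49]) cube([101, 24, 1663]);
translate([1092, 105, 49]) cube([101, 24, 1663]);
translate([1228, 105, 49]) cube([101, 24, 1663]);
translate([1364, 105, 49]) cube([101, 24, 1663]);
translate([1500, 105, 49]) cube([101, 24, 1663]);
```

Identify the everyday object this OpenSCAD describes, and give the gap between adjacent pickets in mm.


A fence section. The picket gap is 35 mm.

Two posts, two rails, 11 pickets — a fence section. Span 1531 mm holds 11 pickets of 101 mm with 12 equal gaps: ⌊(1531 − 11·101) / 12⌋ = 35 mm.


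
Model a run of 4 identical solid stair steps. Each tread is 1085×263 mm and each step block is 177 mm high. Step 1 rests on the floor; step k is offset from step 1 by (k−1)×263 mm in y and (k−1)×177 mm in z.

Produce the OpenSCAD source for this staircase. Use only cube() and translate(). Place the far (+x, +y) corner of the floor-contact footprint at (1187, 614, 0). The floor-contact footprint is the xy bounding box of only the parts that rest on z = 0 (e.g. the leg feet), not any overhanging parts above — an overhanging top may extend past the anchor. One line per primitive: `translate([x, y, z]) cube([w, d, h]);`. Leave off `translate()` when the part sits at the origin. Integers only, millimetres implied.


translate([102, 351, 0]) cube([1085, 263, 177]);
translate([102, 614, 177]) cube([1085, 263, 177]);
translate([102, 877, 354]) cube([1085, 263, 177]);
translate([102, 1140, 531]) cube([1085, 263, 177]);


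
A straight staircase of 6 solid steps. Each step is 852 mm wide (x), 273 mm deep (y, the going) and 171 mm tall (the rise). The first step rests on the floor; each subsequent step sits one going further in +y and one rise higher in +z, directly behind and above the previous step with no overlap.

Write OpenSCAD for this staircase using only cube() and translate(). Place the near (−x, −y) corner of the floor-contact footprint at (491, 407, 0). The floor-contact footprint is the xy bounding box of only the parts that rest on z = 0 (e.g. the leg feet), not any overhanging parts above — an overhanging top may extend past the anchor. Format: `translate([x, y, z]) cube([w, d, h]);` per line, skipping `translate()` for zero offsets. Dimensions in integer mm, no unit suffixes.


translate([491, 407, 0]) cube([852, 273, 171]);
translate([491, 680, 171]) cube([852, 273, 171]);
translate([491, 953, 342]) cube([852, 273, 171]);
translate([491, 1226, 513]) cube([852, 273, 171]);
translate([491, 1499, 684]) cube([852, 273, 171]);
translate([491, 1772, 855]) cube([852, 273, 171]);


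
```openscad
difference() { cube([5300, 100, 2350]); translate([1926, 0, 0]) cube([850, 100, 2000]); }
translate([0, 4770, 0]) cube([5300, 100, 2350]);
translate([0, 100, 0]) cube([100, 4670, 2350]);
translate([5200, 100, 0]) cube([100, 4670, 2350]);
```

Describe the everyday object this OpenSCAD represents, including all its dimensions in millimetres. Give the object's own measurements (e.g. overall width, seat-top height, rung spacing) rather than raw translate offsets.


A single room: four walls, each 2350 mm tall and 100 mm thick, enclosing an outside footprint 5300×4870 mm (x × y), no floor or roof. The front and back walls (−y and +y sides) run the full x-width; the side walls fit between their inner faces. A door opening 850 mm wide and 2000 mm tall is cut through the front wall from the floor up, its −x edge 1926 mm from the wall's −x end.


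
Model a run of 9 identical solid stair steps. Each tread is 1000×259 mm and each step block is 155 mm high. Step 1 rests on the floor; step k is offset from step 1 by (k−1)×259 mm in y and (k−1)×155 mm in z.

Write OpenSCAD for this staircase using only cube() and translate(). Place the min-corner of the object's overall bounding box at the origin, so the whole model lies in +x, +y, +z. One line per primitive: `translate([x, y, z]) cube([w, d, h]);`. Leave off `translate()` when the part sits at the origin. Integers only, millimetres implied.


cube([1000, 259, 155]);
translate([0, 259, 155]) cube([1000, 259, 155]);
translate([0, 518, 310]) cube([1000, 259, 155]);
translate([0, 777, 465]) cube([1000, 259, 155]);
translate([0, 1036, 620]) cube([1000, 259, 155]);
translate([0, 1295, 775]) cube([1000, 259, 155]);
translate([0, 1554, 930]) cube([1000, 259, 155]);
translate([0, 1813, 1085]) cube([1000, 259, 155]);
translate([0, 2072, 1240]) cube([1000, 259, 155]);


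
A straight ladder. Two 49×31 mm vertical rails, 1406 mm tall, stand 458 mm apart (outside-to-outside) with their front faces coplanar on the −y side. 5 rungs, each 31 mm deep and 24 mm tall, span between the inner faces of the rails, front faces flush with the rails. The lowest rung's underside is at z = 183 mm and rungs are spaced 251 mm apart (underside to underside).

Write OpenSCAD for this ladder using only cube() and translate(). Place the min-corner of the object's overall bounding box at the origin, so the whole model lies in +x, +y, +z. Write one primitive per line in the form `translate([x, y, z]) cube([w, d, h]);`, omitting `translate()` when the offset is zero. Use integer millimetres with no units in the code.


cube([49, 31, 1406]);
translate([409, 0, 0]) cube([49, 31, 1406]);
translate([49, 0, 183]) cube([360, 31, 24]);
translate([49, 0, 434]) cube([360, 31, 24]);
translate([49, 0, 685]) cube([360, 31, 24]);
translate([49, 0, 936]) cube([360, 31, 24]);
translate([49, 0, 1187]) cube([360, 31, 24]);


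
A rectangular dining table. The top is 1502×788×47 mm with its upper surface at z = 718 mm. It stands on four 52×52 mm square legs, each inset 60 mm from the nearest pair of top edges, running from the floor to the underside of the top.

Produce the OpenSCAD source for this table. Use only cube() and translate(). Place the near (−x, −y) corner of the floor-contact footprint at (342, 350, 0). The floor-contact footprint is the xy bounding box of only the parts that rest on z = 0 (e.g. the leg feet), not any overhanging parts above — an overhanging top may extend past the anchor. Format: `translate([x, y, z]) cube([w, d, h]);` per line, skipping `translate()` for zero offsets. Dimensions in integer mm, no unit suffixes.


translate([282, 290, 671]) cube([1502, 788, 47]);
translate([342, 350, 0]) cube([52, 52, 671]);
translate([1672, 350, 0]) cube([52, 52, 671]);
translate([342, 966, 0]) cube([52, 52, 671]);
translate([1672, 966, 0]) cube([52, 52, 671]);


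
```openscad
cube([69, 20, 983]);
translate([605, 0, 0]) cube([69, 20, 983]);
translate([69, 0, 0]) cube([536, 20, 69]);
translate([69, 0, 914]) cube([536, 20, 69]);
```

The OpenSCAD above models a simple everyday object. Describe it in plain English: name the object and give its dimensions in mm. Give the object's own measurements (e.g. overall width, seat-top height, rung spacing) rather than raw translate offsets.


A rectangular picture frame lying in the x–z plane (depth along y). The opening is 536 mm wide (x) by 845 mm tall (z), surrounded by a border 69 mm wide on all four sides. The frame is 20 mm deep and is made of two full-height vertical stiles with two horizontal rails fitted between them.


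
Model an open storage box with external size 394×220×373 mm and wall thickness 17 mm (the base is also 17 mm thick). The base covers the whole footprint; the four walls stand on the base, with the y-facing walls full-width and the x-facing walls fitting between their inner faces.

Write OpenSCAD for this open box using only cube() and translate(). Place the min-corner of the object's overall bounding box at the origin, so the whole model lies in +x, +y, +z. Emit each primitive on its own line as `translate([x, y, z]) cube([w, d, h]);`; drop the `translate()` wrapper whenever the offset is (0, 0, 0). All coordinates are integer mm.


cube([394, 220, 17]);
translate([0, 0, 17]) cube([394, 17, 356]);
translate([0, 203, 17]) cube([394, 17, 356]);
translate([0, 17, 17]) cube([17, 186, 356]);
translate([377, 17, 17]) cube([17, 186, 356]);


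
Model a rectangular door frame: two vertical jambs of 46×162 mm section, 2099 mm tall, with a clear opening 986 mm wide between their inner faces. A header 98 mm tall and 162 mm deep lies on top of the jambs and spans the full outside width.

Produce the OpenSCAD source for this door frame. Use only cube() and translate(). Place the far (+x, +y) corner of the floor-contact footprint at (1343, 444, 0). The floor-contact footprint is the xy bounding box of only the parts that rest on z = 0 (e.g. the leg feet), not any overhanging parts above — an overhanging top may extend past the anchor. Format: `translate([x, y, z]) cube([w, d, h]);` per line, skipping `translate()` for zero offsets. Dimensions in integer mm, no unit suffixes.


translate([265, 282, 0]) cube([46, 162, 2099]);
translate([1297, 282, 0]) cube([46, 162, 2099]);
translate([265, 282, 2099]) cube([1078, 162, 98]);


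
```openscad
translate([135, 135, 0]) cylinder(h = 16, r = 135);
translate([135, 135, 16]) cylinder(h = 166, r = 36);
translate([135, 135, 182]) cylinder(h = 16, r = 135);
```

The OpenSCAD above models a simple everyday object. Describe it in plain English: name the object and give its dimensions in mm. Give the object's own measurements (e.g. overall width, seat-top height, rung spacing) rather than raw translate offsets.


A spool: two coaxial disc flanges of radius 135 mm and thickness 16 mm, joined by a core cylinder of radius 36 mm and height 166 mm. The lower flange rests on z = 0 and the three cylinders share a vertical axis.


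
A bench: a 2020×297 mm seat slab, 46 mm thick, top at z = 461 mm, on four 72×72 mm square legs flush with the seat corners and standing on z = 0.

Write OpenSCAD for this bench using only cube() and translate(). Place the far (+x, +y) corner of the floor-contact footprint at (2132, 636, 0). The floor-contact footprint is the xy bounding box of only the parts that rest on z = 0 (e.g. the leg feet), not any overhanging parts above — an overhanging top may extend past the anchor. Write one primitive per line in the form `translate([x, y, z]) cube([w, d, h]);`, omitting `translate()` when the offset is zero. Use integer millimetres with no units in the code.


translate([112, 339, 415]) cube([2020, 297, 46]);
translate([112, 339, 0]) cube([72, 72, 415]);
translate([112, 564, 0]) cube([72, 72, 415]);
translate([2060, 339, 0]) cube([72, 72, 415]);
translate([2060, 564, 0]) cube([72, 72, 415]);


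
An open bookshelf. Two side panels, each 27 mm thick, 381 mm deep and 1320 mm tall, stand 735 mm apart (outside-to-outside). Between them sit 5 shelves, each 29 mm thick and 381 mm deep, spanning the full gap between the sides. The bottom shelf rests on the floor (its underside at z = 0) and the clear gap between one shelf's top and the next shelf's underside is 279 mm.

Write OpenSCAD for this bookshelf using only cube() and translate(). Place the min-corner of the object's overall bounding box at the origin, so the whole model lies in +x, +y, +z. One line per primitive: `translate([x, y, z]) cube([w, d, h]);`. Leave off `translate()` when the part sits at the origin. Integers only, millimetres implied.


cube([27, 381, 1320]);
translate([708, 0, 0]) cube([27, 381, 1320]);
translate([27, 0, 0]) cube([681, 381, 29]);
translate([27, 0, 308]) cube([681, 381, 29]);
translate([27, 0, 616]) cube([681, 381, 29]);
translate([27, 0, 924]) cube([681, 381, 29]);
translate([27, 0, 1232]) cube([681, 381, 29]);


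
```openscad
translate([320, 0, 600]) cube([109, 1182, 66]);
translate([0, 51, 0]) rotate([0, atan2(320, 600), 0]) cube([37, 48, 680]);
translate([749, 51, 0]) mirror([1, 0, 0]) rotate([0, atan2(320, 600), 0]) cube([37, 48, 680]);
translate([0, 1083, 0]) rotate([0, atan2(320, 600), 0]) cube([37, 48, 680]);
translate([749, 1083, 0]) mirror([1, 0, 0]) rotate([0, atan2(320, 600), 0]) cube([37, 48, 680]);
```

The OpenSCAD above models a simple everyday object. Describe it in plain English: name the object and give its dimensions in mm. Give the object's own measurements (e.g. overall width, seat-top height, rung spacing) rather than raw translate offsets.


A sawhorse. A 109×1182×66 mm beam (x, y, z) sits on two A-frame leg pairs. Each pair is two raked legs of 37×48 mm section (48 mm along y) splaying symmetrically in x. Each leg rises 600 mm vertically over 320 mm of horizontal reach and is 680 mm long along its own axis. Every leg's outer bottom edge rests on the floor and its outer top edge meets a bottom edge of the beam — the left legs (tilting toward +x) meet the beam's −x bottom edge, the right legs (their mirror images, tilting toward −x) meet its +x bottom edge — so the leg tops tuck under the beam, the beam's underside is 600 mm above the floor, and the feet are 749 mm apart outside-to-outside with the beam centred between them. The two leg pairs are set in 51 mm from either end of the beam.


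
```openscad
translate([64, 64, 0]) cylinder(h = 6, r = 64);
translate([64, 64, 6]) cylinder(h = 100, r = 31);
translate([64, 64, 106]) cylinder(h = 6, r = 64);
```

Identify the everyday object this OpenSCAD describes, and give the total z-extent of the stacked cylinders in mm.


A spool. The overall height is 112 mm.

Three coaxial cylinders, large–small–large — a spool. Two 6 mm flanges and a 100 mm core give 6 + 100 + 6 = 112 mm.


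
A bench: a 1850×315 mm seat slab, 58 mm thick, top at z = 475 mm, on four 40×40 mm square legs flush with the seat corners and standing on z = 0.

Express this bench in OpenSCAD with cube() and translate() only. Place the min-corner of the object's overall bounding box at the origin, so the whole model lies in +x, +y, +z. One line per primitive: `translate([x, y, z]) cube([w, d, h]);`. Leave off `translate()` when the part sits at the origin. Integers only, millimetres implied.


translate([0, 0, 417]) cube([1850, 315, 58]);
cube([40, 40, 417]);
translate([0, 275, 0]) cube([40, 40, 417]);
translate([1810, 0, 0]) cube([40, 40, 417]);
translate([1810, 275, 0]) cube([40, 40, 417]);


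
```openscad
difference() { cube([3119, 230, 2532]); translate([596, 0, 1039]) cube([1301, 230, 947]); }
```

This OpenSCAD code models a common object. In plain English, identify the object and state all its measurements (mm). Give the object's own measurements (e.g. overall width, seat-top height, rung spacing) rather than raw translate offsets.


A wall 3119 mm long (x), 230 mm thick (y), 2532 mm tall, with a rectangular window opening cut through it. The opening is 1301 mm wide and 947 mm tall; its sill is at z = 1039 mm and its near (−x) edge is 596 mm from the wall's −x end. The opening passes through the full wall thickness.


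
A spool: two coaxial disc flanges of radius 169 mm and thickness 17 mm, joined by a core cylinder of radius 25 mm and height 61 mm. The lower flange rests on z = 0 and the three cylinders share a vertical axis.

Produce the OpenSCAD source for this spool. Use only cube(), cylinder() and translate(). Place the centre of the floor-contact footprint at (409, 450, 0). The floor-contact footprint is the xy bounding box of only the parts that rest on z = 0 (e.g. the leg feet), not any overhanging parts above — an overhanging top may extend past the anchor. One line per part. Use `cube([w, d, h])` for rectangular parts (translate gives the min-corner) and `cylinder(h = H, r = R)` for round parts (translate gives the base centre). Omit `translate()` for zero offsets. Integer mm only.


translate([409, 450, 0]) cylinder(h = 17, r = 169);
translate([409, 450, 17]) cylinder(h = 61, r = 25);
translate([409, 450, 78]) cylinder(h = 17, r = 169);


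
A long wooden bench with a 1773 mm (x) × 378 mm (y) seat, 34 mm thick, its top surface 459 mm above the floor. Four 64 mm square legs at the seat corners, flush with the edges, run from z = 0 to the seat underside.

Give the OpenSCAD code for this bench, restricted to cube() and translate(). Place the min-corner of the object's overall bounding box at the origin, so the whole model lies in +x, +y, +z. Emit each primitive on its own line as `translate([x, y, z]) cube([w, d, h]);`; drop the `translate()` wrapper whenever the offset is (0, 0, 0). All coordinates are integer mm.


// leg_h = 459 − 34 = 425
translate([0, 0, 425]) cube([1773, 378, 34]);
cube([64, 64, 425]);
translate([0, 314, 0]) cube([64, 64, 425]);
translate([1709, 0, 0]) cube([64, 64, 425]);
translate([1709, 314, 0]) cube([64, 64, 425]);


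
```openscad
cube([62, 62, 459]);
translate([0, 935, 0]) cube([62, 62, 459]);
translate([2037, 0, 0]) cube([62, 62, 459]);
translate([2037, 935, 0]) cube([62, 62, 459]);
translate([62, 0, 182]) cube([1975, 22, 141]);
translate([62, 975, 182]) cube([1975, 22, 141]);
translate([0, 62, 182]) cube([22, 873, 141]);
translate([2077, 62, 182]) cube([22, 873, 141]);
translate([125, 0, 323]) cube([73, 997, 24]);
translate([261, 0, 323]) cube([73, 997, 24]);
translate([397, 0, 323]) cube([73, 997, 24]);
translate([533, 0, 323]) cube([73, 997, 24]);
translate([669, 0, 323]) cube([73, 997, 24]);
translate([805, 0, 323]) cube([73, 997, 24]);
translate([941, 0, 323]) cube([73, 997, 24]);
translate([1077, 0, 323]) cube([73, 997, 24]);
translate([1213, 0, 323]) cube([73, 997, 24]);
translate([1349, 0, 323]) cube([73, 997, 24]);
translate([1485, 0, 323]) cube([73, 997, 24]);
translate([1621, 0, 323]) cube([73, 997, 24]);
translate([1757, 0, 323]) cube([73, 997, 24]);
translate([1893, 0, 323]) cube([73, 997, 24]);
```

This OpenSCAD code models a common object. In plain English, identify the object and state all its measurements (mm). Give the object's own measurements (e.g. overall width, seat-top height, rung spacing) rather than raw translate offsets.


A bed frame 2099 mm long (x) by 997 mm wide (y). Four 62×62 mm corner posts, 459 mm tall, at the corners of the footprint. Four rails of 22 mm thickness and 141 mm height run between adjacent posts with their undersides at z = 182 mm, their outer faces flush with the outside of the frame (the two x-running rails run between the posts' inner faces; the two y-running rails run between the posts' inner faces). 14 slats, each 73 mm wide (x) and 24 mm thick, lie across the top of the two x-running rails, running the full 997 mm width of the frame in y; along x they sit between the end posts with a 63 mm gap after the −x posts and between neighbouring slats, leaving 71 mm before the +x posts.


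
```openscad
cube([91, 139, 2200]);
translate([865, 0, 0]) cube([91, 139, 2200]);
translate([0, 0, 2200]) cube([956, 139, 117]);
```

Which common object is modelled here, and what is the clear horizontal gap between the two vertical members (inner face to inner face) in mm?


A door frame. The clear opening width is 774 mm.

Two 2200 mm tall posts with a header on top — a door frame. The left jamb is 91 mm wide at x = 0; the right jamb starts at x = 865. The clear opening is 865 − 91 = 774 mm.


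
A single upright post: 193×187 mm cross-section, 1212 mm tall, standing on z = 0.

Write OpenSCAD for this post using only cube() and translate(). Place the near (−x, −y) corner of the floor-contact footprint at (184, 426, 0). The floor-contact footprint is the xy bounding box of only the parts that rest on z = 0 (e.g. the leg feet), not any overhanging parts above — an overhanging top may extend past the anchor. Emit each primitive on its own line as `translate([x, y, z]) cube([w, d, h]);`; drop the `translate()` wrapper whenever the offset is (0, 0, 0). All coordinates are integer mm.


translate([184, 426, 0]) cube([193, 187, 1212]);


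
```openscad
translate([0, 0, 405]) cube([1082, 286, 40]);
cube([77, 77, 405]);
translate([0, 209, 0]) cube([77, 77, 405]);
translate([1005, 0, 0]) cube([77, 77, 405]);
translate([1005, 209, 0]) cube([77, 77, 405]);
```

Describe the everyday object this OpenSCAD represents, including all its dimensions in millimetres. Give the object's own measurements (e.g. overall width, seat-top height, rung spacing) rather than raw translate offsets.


A long wooden bench with a 1082 mm (x) × 286 mm (y) seat, 40 mm thick, its top surface 445 mm above the floor. Four 77 mm square legs at the seat corners, flush with the edges, run from z = 0 to the seat underside.


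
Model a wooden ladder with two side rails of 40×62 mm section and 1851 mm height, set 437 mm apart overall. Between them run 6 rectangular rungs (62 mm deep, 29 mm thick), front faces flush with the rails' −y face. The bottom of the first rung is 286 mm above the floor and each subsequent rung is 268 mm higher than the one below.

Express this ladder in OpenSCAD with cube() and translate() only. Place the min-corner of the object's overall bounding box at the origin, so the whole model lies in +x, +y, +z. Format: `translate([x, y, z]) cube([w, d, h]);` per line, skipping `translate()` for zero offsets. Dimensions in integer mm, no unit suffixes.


cube([40, 62, 1851]);
translate([397, 0, 0]) cube([40, 62, 1851]);
translate([40, 0, 286]) cube([357, 62, 29]);
translate([40, 0, 554]) cube([357, 62, 29]);
translate([40, 0, 822]) cube([357, 62, 29]);
translate([40, 0, 1090]) cube([357, 62, 29]);
translate([40, 0, 1358]) cube([357, 62, 29]);
translate([40, 0, 1626]) cube([357, 62, 29]);


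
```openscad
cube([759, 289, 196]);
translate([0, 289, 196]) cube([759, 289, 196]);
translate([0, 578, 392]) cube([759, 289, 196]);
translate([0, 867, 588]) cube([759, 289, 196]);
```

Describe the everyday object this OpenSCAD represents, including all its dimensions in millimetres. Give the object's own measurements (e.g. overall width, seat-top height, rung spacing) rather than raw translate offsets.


A straight staircase of 4 solid steps. Each step is 759 mm wide (x), 289 mm deep (y, the going) and 196 mm tall (the rise). The first step rests on the floor; each subsequent step sits one going further in +y and one rise higher in +z, directly behind and above the previous step with no overlap.
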